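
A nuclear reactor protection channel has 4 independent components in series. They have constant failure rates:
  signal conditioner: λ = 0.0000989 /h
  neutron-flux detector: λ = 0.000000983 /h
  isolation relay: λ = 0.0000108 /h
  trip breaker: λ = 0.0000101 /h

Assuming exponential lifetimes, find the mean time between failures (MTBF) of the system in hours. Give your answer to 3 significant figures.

8280

Series of exponential components: λ_sys = Σ λ_i
λ_sys = 0.0000989 + 0.000000983 + 0.0000108 + 0.0000101 = 1.2078e-04 /h
MTBF = 1 / λ_sys = 8280 h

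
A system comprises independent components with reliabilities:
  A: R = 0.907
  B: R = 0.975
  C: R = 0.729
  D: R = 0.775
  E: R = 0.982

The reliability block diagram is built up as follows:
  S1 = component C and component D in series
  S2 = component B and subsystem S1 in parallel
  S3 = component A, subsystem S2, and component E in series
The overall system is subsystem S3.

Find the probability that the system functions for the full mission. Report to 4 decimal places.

Series (C and D): 0.729000 × 0.775000 = 0.564975
Parallel (B and [0.564975]): 1 − (1 − 0.975000)(1 − 0.564975) = 0.989124
Series (A, [0.989124], and E): 0.907000 × 0.989124 × 0.982000 = 0.8810

0.8810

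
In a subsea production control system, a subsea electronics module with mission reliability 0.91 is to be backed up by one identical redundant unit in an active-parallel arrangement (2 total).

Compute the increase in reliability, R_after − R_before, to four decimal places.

R_before = 0.91
R_after = 1 − (1 − 0.91)^2 = 0.9919
ΔR = 0.9919 − 0.91 = 0.0819

0.0819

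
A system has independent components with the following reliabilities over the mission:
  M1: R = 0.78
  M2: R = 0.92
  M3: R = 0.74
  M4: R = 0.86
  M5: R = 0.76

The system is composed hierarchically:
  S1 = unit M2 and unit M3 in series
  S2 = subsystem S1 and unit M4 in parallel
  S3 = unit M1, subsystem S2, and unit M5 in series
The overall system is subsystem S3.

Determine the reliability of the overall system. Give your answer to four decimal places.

0.5663

Series (M2 and M3): 0.920000 × 0.740000 = 0.680800
Parallel ([0.680800] and M4): 1 − (1 − 0.680800)(1 − 0.860000) = 0.955312
Series (M1, [0.955312], and M5): 0.780000 × 0.955312 × 0.760000 = 0.5663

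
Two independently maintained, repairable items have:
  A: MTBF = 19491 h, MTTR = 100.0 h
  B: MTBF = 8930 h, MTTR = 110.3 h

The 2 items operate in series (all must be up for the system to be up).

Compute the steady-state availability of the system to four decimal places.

A(A) = MTBF/(MTBF+MTTR) = 19491/(19491+100.0) = 0.994896
A(B) = MTBF/(MTBF+MTTR) = 8930/(8930+110.3) = 0.987799
Series availability: 0.994896 × 0.987799 = 0.9828

0.9828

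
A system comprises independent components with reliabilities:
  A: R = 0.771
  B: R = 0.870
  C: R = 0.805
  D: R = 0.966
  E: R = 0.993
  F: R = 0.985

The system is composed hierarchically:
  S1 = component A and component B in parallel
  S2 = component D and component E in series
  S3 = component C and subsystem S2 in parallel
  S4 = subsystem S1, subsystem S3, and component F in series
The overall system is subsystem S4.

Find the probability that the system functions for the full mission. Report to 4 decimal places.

0.9481

Parallel (A and B): 1 − (1 − 0.771000)(1 − 0.870000) = 0.970230
Series (D and E): 0.966000 × 0.993000 = 0.959238
Parallel (C and [0.959238]): 1 − (1 − 0.805000)(1 − 0.959238) = 0.992051
Series ([0.970230], [0.992051], and F): 0.970230 × 0.992051 × 0.985000 = 0.9481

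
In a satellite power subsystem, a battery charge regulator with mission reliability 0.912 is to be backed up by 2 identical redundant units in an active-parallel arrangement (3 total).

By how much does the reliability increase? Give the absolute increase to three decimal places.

0.087

R_before = 0.912
R_after = 1 − (1 − 0.912)^3 = 0.999
ΔR = 0.999 − 0.912 = 0.087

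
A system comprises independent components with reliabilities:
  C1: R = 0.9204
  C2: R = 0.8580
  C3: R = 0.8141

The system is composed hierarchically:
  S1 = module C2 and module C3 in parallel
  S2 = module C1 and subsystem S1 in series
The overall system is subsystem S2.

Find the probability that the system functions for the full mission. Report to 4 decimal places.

Parallel (C2 and C3): 1 − (1 − 0.858000)(1 − 0.814100) = 0.973602
Series (C1 and [0.973602]): 0.920400 × 0.973602 = 0.8961

0.8961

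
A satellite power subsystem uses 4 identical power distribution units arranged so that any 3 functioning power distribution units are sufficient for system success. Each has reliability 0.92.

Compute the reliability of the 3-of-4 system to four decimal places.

R = Σ_{i=3}^{4} C(4,i) p^i (1−p)^{4−i} with p = 0.92
C(4,3)·0.92^3·0.08^1 = 0.249180
C(4,4)·0.92^4·0.08^0 = 0.716393
Sum = 0.9656

0.9656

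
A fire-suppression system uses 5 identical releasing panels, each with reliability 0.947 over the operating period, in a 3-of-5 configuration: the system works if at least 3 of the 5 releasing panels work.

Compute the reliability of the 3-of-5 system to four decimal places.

0.9986

R = Σ_{i=3}^{5} C(5,i) p^i (1−p)^{5−i} with p = 0.947
C(5,3)·0.947^3·0.053^2 = 0.023856
C(5,4)·0.947^4·0.053^1 = 0.213131
C(5,5)·0.947^5·0.053^0 = 0.761640
Sum = 0.9986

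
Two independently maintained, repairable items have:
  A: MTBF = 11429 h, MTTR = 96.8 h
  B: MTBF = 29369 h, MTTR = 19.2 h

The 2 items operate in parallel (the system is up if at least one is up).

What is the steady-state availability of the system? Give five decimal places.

A(A) = MTBF/(MTBF+MTTR) = 11429/(11429+96.8) = 0.991601
A(B) = MTBF/(MTBF+MTTR) = 29369/(29369+19.2) = 0.999347
Parallel availability: 1 − (1 − 0.991601)(1 − 0.999347) = 0.99999

0.99999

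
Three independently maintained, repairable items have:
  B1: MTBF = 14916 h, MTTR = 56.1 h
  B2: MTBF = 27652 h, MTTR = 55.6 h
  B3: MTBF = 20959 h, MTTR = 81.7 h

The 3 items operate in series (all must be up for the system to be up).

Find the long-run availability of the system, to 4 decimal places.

A(B1) = MTBF/(MTBF+MTTR) = 14916/(14916+56.1) = 0.996253
A(B2) = MTBF/(MTBF+MTTR) = 27652/(27652+55.6) = 0.997993
A(B3) = MTBF/(MTBF+MTTR) = 20959/(20959+81.7) = 0.996117
Series availability: 0.996253 × 0.997993 × 0.996117 = 0.9904

0.9904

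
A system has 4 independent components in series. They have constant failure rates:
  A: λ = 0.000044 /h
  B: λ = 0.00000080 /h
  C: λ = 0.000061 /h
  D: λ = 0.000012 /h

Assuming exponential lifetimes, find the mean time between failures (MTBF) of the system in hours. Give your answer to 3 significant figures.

8490

Series of exponential components: λ_sys = Σ λ_i
λ_sys = 0.000044 + 0.00000080 + 0.000061 + 0.000012 = 1.1780e-04 /h
MTBF = 1 / λ_sys = 8490 h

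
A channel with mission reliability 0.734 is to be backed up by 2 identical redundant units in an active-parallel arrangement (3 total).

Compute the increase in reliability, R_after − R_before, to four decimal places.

R_before = 0.734
R_after = 1 − (1 − 0.734)^3 = 0.9812
ΔR = 0.9812 − 0.734 = 0.2472

0.2472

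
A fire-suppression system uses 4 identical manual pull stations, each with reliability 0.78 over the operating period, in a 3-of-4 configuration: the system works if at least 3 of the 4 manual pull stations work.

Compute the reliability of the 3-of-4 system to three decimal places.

0.788

R = Σ_{i=3}^{4} C(4,i) p^i (1−p)^{4−i} with p = 0.78
C(4,3)·0.78^3·0.22^1 = 0.41761
C(4,4)·0.78^4·0.22^0 = 0.37015
Sum = 0.788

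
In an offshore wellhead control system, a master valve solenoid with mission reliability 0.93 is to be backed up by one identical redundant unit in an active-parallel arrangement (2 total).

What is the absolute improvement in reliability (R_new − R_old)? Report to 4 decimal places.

R_before = 0.93
R_after = 1 − (1 − 0.93)^2 = 0.9951
ΔR = 0.9951 − 0.93 = 0.0651

0.0651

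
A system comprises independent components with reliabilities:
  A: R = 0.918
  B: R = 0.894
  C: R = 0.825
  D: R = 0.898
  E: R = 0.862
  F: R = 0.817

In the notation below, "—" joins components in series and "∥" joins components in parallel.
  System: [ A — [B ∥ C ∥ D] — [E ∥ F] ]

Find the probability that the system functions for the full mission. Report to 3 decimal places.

0.893

Parallel (B, C, and D): 1 − (1 − 0.89400)(1 − 0.82500)(1 − 0.89800) = 0.99811
Parallel (E and F): 1 − (1 − 0.86200)(1 − 0.81700) = 0.97475
Series (A, [0.99811], and [0.97475]): 0.91800 × 0.99811 × 0.97475 = 0.893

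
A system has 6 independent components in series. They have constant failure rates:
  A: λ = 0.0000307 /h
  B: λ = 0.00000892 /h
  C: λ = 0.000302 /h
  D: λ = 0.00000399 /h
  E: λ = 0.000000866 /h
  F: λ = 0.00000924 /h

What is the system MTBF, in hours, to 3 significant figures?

2810

Series of exponential components: λ_sys = Σ λ_i
λ_sys = 0.0000307 + 0.00000892 + 0.000302 + 0.00000399 + 0.000000866 + 0.00000924 = 3.5572e-04 /h
MTBF = 1 / λ_sys = 2810 h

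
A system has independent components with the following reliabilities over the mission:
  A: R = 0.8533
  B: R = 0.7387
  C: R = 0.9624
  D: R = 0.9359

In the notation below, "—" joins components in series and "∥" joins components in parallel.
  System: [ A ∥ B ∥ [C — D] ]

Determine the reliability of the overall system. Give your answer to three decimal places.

0.996

Series (C and D): 0.96240 × 0.93590 = 0.90071
Parallel (A, B, and [0.90071]): 1 − (1 − 0.85330)(1 − 0.73870)(1 − 0.90071) = 0.996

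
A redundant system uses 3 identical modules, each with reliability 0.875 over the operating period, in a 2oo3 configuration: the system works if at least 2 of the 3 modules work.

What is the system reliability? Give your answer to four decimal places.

0.9570

R = Σ_{i=2}^{3} C(3,i) p^i (1−p)^{3−i} with p = 0.875
C(3,2)·0.875^2·0.125^1 = 0.287109
C(3,3)·0.875^3·0.125^0 = 0.669922
Sum = 0.9570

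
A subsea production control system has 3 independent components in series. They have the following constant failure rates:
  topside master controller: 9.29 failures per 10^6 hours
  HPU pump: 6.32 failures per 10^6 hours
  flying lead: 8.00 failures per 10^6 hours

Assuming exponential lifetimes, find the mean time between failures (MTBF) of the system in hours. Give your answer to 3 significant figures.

42400

Series of exponential components: λ_sys = Σ λ_i
λ_sys = 0.00000929 + 0.00000632 + 0.00000800 = 2.3610e-05 /h
MTBF = 1 / λ_sys = 42400 h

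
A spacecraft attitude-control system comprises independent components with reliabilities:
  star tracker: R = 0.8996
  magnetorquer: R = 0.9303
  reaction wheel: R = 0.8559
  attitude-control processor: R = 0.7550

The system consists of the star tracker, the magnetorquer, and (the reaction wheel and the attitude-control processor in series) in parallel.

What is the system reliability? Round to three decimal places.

Series (reaction wheel and attitude-control processor): 0.85590 × 0.75500 = 0.64620
Parallel (star tracker, magnetorquer, and [0.64620]): 1 − (1 − 0.89960)(1 − 0.93030)(1 − 0.64620) = 0.998

0.998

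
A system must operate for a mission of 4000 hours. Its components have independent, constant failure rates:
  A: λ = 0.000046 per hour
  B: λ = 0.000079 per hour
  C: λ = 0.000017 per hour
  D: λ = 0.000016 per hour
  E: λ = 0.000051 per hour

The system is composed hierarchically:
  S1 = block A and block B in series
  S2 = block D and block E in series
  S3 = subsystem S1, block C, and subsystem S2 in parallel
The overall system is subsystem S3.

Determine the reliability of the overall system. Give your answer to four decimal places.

R(A) = exp(−0.000046 × 4000) = 0.831936
R(B) = exp(−0.000079 × 4000) = 0.729059
R(C) = exp(−0.000017 × 4000) = 0.934260
R(D) = exp(−0.000016 × 4000) = 0.938005
R(E) = exp(−0.000051 × 4000) = 0.815462
Series (A and B): 0.831936 × 0.729059 = 0.606530
Series (D and E): 0.938005 × 0.815462 = 0.764907
Parallel ([0.606530], C, and [0.764907]): 1 − (1 − 0.606530)(1 − 0.934260)(1 − 0.764907) = 0.9939

0.9939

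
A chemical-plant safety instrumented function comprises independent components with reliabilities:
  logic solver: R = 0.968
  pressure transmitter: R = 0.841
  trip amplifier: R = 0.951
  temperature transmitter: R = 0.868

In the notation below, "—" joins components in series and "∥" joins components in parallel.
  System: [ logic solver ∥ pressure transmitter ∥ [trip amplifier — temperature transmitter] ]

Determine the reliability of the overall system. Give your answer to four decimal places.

0.9991

Series (trip amplifier and temperature transmitter): 0.951000 × 0.868000 = 0.825468
Parallel (logic solver, pressure transmitter, and [0.825468]): 1 − (1 − 0.968000)(1 − 0.841000)(1 − 0.825468) = 0.9991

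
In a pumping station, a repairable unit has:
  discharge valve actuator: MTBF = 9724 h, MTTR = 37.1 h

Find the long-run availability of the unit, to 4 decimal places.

0.9962

A(discharge valve actuator) = MTBF/(MTBF+MTTR) = 9724/(9724+37.1) = 0.9962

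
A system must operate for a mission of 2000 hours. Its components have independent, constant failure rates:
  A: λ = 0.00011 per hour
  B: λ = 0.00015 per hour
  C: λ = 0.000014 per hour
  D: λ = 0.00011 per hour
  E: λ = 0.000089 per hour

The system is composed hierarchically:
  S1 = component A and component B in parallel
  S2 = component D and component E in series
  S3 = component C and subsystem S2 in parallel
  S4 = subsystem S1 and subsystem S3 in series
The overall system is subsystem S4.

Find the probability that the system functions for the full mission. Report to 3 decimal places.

R(A) = exp(−0.00011 × 2000) = 0.80252
R(B) = exp(−0.00015 × 2000) = 0.74082
R(C) = exp(−0.000014 × 2000) = 0.97239
R(D) = exp(−0.00011 × 2000) = 0.80252
R(E) = exp(−0.000089 × 2000) = 0.83694
Parallel (A and B): 1 − (1 − 0.80252)(1 − 0.74082) = 0.94882
Series (D and E): 0.80252 × 0.83694 = 0.67166
Parallel (C and [0.67166]): 1 − (1 − 0.97239)(1 − 0.67166) = 0.99093
Series ([0.94882] and [0.99093]): 0.94882 × 0.99093 = 0.940

0.940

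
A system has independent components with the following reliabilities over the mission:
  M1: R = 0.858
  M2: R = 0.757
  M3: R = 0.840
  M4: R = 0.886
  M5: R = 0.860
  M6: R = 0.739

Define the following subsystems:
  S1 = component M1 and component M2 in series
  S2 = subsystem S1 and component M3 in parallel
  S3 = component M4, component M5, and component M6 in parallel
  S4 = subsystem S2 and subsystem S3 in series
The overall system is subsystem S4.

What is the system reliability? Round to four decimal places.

Series (M1 and M2): 0.858000 × 0.757000 = 0.649506
Parallel ([0.649506] and M3): 1 − (1 − 0.649506)(1 − 0.840000) = 0.943921
Parallel (M4, M5, and M6): 1 − (1 − 0.886000)(1 − 0.860000)(1 − 0.739000) = 0.995834
Series ([0.943921] and [0.995834]): 0.943921 × 0.995834 = 0.9400

0.9400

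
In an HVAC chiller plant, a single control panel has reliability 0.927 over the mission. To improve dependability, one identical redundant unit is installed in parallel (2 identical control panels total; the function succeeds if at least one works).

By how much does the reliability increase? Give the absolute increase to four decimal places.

0.0677

R_before = 0.927
R_after = 1 − (1 − 0.927)^2 = 0.9947
ΔR = 0.9947 − 0.927 = 0.0677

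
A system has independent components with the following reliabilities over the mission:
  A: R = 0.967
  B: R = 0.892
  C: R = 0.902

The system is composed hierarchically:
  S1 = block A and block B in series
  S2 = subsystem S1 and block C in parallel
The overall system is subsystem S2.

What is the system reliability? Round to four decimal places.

Series (A and B): 0.967000 × 0.892000 = 0.862564
Parallel ([0.862564] and C): 1 − (1 − 0.862564)(1 − 0.902000) = 0.9865

0.9865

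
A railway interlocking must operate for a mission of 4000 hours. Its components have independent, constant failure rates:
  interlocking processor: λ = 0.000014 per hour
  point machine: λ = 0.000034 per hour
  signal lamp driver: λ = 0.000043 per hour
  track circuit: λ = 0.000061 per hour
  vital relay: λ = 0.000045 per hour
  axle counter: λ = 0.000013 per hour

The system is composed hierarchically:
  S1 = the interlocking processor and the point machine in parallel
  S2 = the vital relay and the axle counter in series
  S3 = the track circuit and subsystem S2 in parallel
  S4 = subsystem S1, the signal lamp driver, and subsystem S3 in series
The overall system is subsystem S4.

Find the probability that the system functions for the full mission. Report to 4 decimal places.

R(interlocking processor) = exp(−0.000014 × 4000) = 0.945539
R(point machine) = exp(−0.000034 × 4000) = 0.872843
R(signal lamp driver) = exp(−0.000043 × 4000) = 0.841979
R(track circuit) = exp(−0.000061 × 4000) = 0.783488
R(vital relay) = exp(−0.000045 × 4000) = 0.835270
R(axle counter) = exp(−0.000013 × 4000) = 0.949329
Parallel (interlocking processor and point machine): 1 − (1 − 0.945539)(1 − 0.872843) = 0.993075
Series (vital relay and axle counter): 0.835270 × 0.949329 = 0.792946
Parallel (track circuit and [0.792946]): 1 − (1 − 0.783488)(1 − 0.792946) = 0.955170
Series ([0.993075], signal lamp driver, and [0.955170]): 0.993075 × 0.841979 × 0.955170 = 0.7987

0.7987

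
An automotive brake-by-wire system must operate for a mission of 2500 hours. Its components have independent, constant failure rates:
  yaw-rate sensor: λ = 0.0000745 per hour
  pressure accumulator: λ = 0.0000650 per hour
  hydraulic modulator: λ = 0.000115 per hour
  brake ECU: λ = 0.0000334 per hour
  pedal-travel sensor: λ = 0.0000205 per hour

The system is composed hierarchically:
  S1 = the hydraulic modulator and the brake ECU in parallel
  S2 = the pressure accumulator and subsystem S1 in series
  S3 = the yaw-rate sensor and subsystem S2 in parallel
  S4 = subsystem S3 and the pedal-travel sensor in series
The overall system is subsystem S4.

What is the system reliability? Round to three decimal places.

R(yaw-rate sensor) = exp(−0.0000745 × 2500) = 0.83007
R(pressure accumulator) = exp(−0.0000650 × 2500) = 0.85002
R(hydraulic modulator) = exp(−0.000115 × 2500) = 0.75014
R(brake ECU) = exp(−0.0000334 × 2500) = 0.91989
R(pedal-travel sensor) = exp(−0.0000205 × 2500) = 0.95004
Parallel (hydraulic modulator and brake ECU): 1 − (1 − 0.75014)(1 − 0.91989) = 0.97998
Series (pressure accumulator and [0.97998]): 0.85002 × 0.97998 = 0.83300
Parallel (yaw-rate sensor and [0.83300]): 1 − (1 − 0.83007)(1 − 0.83300) = 0.97162
Series ([0.97162] and pedal-travel sensor): 0.97162 × 0.95004 = 0.923

0.923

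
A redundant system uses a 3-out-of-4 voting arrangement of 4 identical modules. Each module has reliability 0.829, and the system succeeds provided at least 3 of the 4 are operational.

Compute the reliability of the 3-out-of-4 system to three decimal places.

0.862

R = Σ_{i=3}^{4} C(4,i) p^i (1−p)^{4−i} with p = 0.829
C(4,3)·0.829^3·0.171^1 = 0.38969
C(4,4)·0.829^4·0.171^0 = 0.47230
Sum = 0.862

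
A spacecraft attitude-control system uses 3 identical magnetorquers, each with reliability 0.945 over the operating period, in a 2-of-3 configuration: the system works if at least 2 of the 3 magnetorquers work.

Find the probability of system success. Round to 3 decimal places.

0.991

R = Σ_{i=2}^{3} C(3,i) p^i (1−p)^{3−i} with p = 0.945
C(3,2)·0.945^2·0.055^1 = 0.14735
C(3,3)·0.945^3·0.055^0 = 0.84391
Sum = 0.991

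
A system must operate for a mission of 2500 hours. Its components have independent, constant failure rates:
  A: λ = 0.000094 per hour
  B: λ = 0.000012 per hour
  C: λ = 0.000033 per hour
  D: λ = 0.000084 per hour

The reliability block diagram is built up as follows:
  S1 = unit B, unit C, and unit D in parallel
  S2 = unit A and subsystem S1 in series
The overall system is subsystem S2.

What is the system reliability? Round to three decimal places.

R(A) = exp(−0.000094 × 2500) = 0.79057
R(B) = exp(−0.000012 × 2500) = 0.97045
R(C) = exp(−0.000033 × 2500) = 0.92081
R(D) = exp(−0.000084 × 2500) = 0.81058
Parallel (B, C, and D): 1 − (1 − 0.97045)(1 − 0.92081)(1 − 0.81058) = 0.99956
Series (A and [0.99956]): 0.79057 × 0.99956 = 0.790

0.790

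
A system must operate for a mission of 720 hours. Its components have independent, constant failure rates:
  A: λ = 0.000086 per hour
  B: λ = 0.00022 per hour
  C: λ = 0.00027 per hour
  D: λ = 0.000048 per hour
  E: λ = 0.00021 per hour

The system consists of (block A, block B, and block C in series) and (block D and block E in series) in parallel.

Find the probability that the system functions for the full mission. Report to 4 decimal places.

R(A) = exp(−0.000086 × 720) = 0.939958
R(B) = exp(−0.00022 × 720) = 0.853508
R(C) = exp(−0.00027 × 720) = 0.823329
R(D) = exp(−0.000048 × 720) = 0.966030
R(E) = exp(−0.00021 × 720) = 0.859676
Series (A, B, and C): 0.939958 × 0.853508 × 0.823329 = 0.660525
Series (D and E): 0.966030 × 0.859676 = 0.830473
Parallel ([0.660525] and [0.830473]): 1 − (1 − 0.660525)(1 − 0.830473) = 0.9424

0.9424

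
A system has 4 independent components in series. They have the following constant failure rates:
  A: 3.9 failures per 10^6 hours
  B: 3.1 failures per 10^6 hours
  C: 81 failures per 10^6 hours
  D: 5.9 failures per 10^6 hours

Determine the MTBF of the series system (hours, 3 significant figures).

10600

Series of exponential components: λ_sys = Σ λ_i
λ_sys = 0.0000039 + 0.0000031 + 0.000081 + 0.0000059 = 9.3900e-05 /h
MTBF = 1 / λ_sys = 10600 h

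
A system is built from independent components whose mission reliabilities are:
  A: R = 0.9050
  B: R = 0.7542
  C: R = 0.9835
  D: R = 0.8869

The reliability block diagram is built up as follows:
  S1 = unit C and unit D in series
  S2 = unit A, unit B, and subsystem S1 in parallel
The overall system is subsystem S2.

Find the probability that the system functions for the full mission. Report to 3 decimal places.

Series (C and D): 0.98350 × 0.88690 = 0.87227
Parallel (A, B, and [0.87227]): 1 − (1 − 0.90500)(1 − 0.75420)(1 − 0.87227) = 0.997

0.997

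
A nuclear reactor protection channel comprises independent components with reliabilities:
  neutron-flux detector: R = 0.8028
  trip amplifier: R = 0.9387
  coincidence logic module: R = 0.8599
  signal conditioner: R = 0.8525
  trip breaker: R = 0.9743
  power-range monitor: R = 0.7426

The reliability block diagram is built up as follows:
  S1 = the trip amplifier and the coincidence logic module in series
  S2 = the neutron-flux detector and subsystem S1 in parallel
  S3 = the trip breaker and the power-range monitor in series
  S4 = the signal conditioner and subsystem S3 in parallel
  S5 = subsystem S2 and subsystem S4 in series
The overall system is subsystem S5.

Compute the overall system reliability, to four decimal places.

0.9227

Series (trip amplifier and coincidence logic module): 0.938700 × 0.859900 = 0.807188
Parallel (neutron-flux detector and [0.807188]): 1 − (1 − 0.802800)(1 − 0.807188) = 0.961977
Series (trip breaker and power-range monitor): 0.974300 × 0.742600 = 0.723515
Parallel (signal conditioner and [0.723515]): 1 − (1 − 0.852500)(1 − 0.723515) = 0.959218
Series ([0.961977] and [0.959218]): 0.961977 × 0.959218 = 0.9227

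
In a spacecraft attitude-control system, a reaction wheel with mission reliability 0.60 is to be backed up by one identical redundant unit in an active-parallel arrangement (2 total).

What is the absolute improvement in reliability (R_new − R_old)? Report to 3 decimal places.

R_before = 0.60
R_after = 1 − (1 − 0.60)^2 = 0.840
ΔR = 0.840 − 0.60 = 0.240

0.240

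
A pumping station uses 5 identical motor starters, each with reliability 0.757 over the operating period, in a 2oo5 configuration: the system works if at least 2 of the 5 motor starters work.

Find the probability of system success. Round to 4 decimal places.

R = Σ_{i=2}^{5} C(5,i) p^i (1−p)^{5−i} with p = 0.757
C(5,2)·0.757^2·0.243^3 = 0.082226
C(5,3)·0.757^3·0.243^2 = 0.256153
C(5,4)·0.757^4·0.243^1 = 0.398988
C(5,5)·0.757^5·0.243^0 = 0.248588
Sum = 0.9860

0.9860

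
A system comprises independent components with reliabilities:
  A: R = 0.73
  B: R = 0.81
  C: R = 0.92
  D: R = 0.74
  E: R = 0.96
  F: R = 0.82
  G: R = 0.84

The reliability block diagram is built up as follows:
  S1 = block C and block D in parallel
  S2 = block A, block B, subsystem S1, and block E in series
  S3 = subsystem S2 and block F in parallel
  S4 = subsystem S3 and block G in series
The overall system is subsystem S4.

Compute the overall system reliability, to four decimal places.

0.7728

Parallel (C and D): 1 − (1 − 0.920000)(1 − 0.740000) = 0.979200
Series (A, B, [0.979200], and E): 0.730000 × 0.810000 × 0.979200 × 0.960000 = 0.555841
Parallel ([0.555841] and F): 1 − (1 − 0.555841)(1 − 0.820000) = 0.920051
Series ([0.920051] and G): 0.920051 × 0.840000 = 0.7728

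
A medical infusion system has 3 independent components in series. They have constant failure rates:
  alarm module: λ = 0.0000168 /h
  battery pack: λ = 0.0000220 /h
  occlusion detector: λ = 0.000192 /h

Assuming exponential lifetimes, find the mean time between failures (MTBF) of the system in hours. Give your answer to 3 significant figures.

Series of exponential components: λ_sys = Σ λ_i
λ_sys = 0.0000168 + 0.0000220 + 0.000192 = 2.3080e-04 /h
MTBF = 1 / λ_sys = 4330 h

4330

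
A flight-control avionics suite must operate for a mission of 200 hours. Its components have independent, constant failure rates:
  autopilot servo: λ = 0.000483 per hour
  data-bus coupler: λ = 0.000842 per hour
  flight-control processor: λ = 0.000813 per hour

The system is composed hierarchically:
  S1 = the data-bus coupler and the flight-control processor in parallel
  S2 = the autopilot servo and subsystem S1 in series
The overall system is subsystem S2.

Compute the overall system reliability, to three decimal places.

R(autopilot servo) = exp(−0.000483 × 200) = 0.90792
R(data-bus coupler) = exp(−0.000842 × 200) = 0.84502
R(flight-control processor) = exp(−0.000813 × 200) = 0.84993
Parallel (data-bus coupler and flight-control processor): 1 − (1 − 0.84502)(1 − 0.84993) = 0.97674
Series (autopilot servo and [0.97674]): 0.90792 × 0.97674 = 0.887

0.887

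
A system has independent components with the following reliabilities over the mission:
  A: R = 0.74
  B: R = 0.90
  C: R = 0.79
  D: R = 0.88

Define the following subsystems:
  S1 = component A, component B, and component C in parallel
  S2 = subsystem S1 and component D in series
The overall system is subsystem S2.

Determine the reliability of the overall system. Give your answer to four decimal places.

Parallel (A, B, and C): 1 − (1 − 0.740000)(1 − 0.900000)(1 − 0.790000) = 0.994540
Series ([0.994540] and D): 0.994540 × 0.880000 = 0.8752

0.8752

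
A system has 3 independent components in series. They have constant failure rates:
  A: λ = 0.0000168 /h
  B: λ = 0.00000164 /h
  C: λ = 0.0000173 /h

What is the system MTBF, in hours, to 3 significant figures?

Series of exponential components: λ_sys = Σ λ_i
λ_sys = 0.0000168 + 0.00000164 + 0.0000173 = 3.5740e-05 /h
MTBF = 1 / λ_sys = 28000 h

28000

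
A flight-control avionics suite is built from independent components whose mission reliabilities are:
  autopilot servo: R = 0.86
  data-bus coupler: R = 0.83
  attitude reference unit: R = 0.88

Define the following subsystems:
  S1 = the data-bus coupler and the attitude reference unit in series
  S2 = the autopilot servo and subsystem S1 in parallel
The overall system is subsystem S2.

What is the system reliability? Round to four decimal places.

Series (data-bus coupler and attitude reference unit): 0.830000 × 0.880000 = 0.730400
Parallel (autopilot servo and [0.730400]): 1 − (1 − 0.860000)(1 − 0.730400) = 0.9623

0.9623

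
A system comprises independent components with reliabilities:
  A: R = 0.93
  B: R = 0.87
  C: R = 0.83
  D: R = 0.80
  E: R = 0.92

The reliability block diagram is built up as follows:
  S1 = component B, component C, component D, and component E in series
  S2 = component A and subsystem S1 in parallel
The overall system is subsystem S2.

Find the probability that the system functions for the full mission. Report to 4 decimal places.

0.9672

Series (B, C, D, and E): 0.870000 × 0.830000 × 0.800000 × 0.920000 = 0.531466
Parallel (A and [0.531466]): 1 − (1 − 0.930000)(1 − 0.531466) = 0.9672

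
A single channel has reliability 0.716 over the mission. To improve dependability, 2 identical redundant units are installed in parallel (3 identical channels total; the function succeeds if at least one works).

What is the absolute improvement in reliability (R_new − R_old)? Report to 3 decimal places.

0.261

R_before = 0.716
R_after = 1 − (1 − 0.716)^3 = 0.977
ΔR = 0.977 − 0.716 = 0.261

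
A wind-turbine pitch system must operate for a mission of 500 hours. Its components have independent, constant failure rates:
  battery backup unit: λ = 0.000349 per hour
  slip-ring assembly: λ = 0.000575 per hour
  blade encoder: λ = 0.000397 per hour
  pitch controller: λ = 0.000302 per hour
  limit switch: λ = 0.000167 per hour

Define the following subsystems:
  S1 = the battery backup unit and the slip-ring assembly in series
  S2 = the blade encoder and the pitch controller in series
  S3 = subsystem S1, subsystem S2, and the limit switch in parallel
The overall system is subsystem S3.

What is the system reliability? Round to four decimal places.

0.9913

R(battery backup unit) = exp(−0.000349 × 500) = 0.839877
R(slip-ring assembly) = exp(−0.000575 × 500) = 0.750137
R(blade encoder) = exp(−0.000397 × 500) = 0.819960
R(pitch controller) = exp(−0.000302 × 500) = 0.859848
R(limit switch) = exp(−0.000167 × 500) = 0.919891
Series (battery backup unit and slip-ring assembly): 0.839877 × 0.750137 = 0.630023
Series (blade encoder and pitch controller): 0.819960 × 0.859848 = 0.705041
Parallel ([0.630023], [0.705041], and limit switch): 1 − (1 − 0.630023)(1 − 0.705041)(1 − 0.919891) = 0.9913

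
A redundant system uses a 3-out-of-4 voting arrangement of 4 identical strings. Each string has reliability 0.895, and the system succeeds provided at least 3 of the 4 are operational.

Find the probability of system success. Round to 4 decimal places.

0.9427

R = Σ_{i=3}^{4} C(4,i) p^i (1−p)^{4−i} with p = 0.895
C(4,3)·0.895^3·0.105^1 = 0.301105
C(4,4)·0.895^4·0.105^0 = 0.641641
Sum = 0.9427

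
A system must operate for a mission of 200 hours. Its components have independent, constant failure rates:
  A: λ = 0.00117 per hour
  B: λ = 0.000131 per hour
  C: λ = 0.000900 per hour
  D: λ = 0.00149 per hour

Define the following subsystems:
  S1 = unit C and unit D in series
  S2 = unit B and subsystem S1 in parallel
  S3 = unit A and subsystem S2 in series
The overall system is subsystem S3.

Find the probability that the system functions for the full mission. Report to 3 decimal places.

R(A) = exp(−0.00117 × 200) = 0.79136
R(B) = exp(−0.000131 × 200) = 0.97414
R(C) = exp(−0.000900 × 200) = 0.83527
R(D) = exp(−0.00149 × 200) = 0.74230
Series (C and D): 0.83527 × 0.74230 = 0.62002
Parallel (B and [0.62002]): 1 − (1 − 0.97414)(1 − 0.62002) = 0.99017
Series (A and [0.99017]): 0.79136 × 0.99017 = 0.784

0.784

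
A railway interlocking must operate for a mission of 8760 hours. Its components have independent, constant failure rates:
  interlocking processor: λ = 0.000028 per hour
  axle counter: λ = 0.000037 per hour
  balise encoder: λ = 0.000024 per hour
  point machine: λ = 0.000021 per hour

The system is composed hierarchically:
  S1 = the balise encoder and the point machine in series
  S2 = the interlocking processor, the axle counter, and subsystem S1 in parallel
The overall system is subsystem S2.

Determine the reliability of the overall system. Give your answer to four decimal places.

R(interlocking processor) = exp(−0.000028 × 8760) = 0.782485
R(axle counter) = exp(−0.000037 × 8760) = 0.723163
R(balise encoder) = exp(−0.000024 × 8760) = 0.810390
R(point machine) = exp(−0.000021 × 8760) = 0.831969
Series (balise encoder and point machine): 0.810390 × 0.831969 = 0.674219
Parallel (interlocking processor, axle counter, and [0.674219]): 1 − (1 − 0.782485)(1 − 0.723163)(1 − 0.674219) = 0.9804

0.9804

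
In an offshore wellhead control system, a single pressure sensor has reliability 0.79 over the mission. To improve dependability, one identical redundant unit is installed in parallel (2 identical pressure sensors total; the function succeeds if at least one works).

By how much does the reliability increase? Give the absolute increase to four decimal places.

R_before = 0.79
R_after = 1 − (1 − 0.79)^2 = 0.9559
ΔR = 0.9559 − 0.79 = 0.1659

0.1659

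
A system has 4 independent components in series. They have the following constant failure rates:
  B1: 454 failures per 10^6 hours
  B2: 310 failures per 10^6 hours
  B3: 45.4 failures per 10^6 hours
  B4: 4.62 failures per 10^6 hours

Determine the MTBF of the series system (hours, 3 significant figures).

1230

Series of exponential components: λ_sys = Σ λ_i
λ_sys = 0.000454 + 0.000310 + 0.0000454 + 0.00000462 = 8.1402e-04 /h
MTBF = 1 / λ_sys = 1230 h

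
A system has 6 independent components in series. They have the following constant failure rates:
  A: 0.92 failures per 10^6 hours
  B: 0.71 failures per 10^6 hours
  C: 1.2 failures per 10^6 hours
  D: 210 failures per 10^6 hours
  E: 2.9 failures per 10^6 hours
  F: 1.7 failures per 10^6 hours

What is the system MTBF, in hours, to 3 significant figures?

4600

Series of exponential components: λ_sys = Σ λ_i
λ_sys = 0.00000092 + 0.00000071 + 0.0000012 + 0.00021 + 0.0000029 + 0.0000017 = 2.1743e-04 /h
MTBF = 1 / λ_sys = 4600 h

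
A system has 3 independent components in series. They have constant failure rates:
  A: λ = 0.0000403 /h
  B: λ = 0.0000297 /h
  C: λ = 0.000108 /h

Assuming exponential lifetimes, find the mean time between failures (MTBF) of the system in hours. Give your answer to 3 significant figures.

5620

Series of exponential components: λ_sys = Σ λ_i
λ_sys = 0.0000403 + 0.0000297 + 0.000108 = 1.7800e-04 /h
MTBF = 1 / λ_sys = 5620 h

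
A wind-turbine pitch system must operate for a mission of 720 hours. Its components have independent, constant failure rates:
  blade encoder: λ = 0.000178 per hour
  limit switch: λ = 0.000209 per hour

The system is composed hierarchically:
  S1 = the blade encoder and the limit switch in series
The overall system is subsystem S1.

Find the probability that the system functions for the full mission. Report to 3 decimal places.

R(blade encoder) = exp(−0.000178 × 720) = 0.87971
R(limit switch) = exp(−0.000209 × 720) = 0.86029
Series (blade encoder and limit switch): 0.87971 × 0.86029 = 0.757

0.757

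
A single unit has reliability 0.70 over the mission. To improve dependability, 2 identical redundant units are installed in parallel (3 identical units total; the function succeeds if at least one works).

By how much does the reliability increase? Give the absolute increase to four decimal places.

R_before = 0.70
R_after = 1 − (1 − 0.70)^3 = 0.9730
ΔR = 0.9730 − 0.70 = 0.2730

0.2730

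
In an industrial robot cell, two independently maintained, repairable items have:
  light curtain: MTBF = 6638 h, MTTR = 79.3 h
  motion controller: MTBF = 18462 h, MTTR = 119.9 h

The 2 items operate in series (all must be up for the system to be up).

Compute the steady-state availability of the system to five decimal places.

A(light curtain) = MTBF/(MTBF+MTTR) = 6638/(6638+79.3) = 0.988195
A(motion controller) = MTBF/(MTBF+MTTR) = 18462/(18462+119.9) = 0.993547
Series availability: 0.988195 × 0.993547 = 0.98182

0.98182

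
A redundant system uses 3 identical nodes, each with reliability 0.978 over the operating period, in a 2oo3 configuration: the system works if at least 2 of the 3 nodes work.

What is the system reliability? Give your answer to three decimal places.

R = Σ_{i=2}^{3} C(3,i) p^i (1−p)^{3−i} with p = 0.978
C(3,2)·0.978^2·0.022^1 = 0.06313
C(3,3)·0.978^3·0.022^0 = 0.93544
Sum = 0.999

0.999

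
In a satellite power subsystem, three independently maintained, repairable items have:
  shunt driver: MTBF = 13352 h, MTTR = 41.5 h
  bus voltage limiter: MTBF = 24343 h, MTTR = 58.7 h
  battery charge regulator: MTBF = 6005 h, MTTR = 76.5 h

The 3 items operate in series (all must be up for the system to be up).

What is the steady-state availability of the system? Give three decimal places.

A(shunt driver) = MTBF/(MTBF+MTTR) = 13352/(13352+41.5) = 0.996901
A(bus voltage limiter) = MTBF/(MTBF+MTTR) = 24343/(24343+58.7) = 0.997594
A(battery charge regulator) = MTBF/(MTBF+MTTR) = 6005/(6005+76.5) = 0.987421
Series availability: 0.996901 × 0.997594 × 0.987421 = 0.982

0.982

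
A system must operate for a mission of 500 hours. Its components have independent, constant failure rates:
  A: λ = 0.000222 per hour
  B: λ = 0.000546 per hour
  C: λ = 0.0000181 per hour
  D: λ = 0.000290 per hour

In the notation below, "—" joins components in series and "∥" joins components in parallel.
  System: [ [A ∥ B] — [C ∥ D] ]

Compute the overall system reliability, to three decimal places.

R(A) = exp(−0.000222 × 500) = 0.89494
R(B) = exp(−0.000546 × 500) = 0.76109
R(C) = exp(−0.0000181 × 500) = 0.99099
R(D) = exp(−0.000290 × 500) = 0.86502
Parallel (A and B): 1 − (1 − 0.89494)(1 − 0.76109) = 0.97490
Parallel (C and D): 1 − (1 − 0.99099)(1 − 0.86502) = 0.99878
Series ([0.97490] and [0.99878]): 0.97490 × 0.99878 = 0.974

0.974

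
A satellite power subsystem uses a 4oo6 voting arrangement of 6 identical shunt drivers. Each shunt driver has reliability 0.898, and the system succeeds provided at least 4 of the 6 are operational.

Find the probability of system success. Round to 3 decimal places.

R = Σ_{i=4}^{6} C(6,i) p^i (1−p)^{6−i} with p = 0.898
C(6,4)·0.898^4·0.102^2 = 0.10148
C(6,5)·0.898^5·0.102^1 = 0.35738
C(6,6)·0.898^6·0.102^0 = 0.52439
Sum = 0.983

0.983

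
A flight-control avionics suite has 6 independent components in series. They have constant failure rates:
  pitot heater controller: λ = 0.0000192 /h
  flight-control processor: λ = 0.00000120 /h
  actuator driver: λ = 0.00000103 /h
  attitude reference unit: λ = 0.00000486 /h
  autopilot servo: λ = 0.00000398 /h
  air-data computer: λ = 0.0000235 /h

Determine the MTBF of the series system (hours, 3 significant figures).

18600

Series of exponential components: λ_sys = Σ λ_i
λ_sys = 0.0000192 + 0.00000120 + 0.00000103 + 0.00000486 + 0.00000398 + 0.0000235 = 5.3770e-05 /h
MTBF = 1 / λ_sys = 18600 h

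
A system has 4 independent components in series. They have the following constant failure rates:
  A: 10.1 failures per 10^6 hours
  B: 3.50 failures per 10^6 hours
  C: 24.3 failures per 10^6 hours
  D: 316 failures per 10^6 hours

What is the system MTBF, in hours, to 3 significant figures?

Series of exponential components: λ_sys = Σ λ_i
λ_sys = 0.0000101 + 0.00000350 + 0.0000243 + 0.000316 = 3.5390e-04 /h
MTBF = 1 / λ_sys = 2830 h

2830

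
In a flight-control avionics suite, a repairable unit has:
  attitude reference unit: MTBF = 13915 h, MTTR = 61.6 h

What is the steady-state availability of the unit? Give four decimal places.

A(attitude reference unit) = MTBF/(MTBF+MTTR) = 13915/(13915+61.6) = 0.9956

0.9956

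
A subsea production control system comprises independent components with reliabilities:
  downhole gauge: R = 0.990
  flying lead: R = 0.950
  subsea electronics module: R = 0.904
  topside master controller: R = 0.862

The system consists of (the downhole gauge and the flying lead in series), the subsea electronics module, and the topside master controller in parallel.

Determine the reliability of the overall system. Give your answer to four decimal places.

0.9992

Series (downhole gauge and flying lead): 0.990000 × 0.950000 = 0.940500
Parallel ([0.940500], subsea electronics module, and topside master controller): 1 − (1 − 0.940500)(1 − 0.904000)(1 − 0.862000) = 0.9992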